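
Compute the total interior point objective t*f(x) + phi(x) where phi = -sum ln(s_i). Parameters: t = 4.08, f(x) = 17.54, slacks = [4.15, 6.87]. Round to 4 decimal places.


Step 1: Compute log-barrier.
ln values: [1.4231, 1.9272]
phi = -(1.4231 + 1.9272) = -3.3503
Step 2: Compute augmented objective.
t*f(x) = 4.08*17.54 = 71.5632
Total = 71.5632 - 3.3503 = 68.2129


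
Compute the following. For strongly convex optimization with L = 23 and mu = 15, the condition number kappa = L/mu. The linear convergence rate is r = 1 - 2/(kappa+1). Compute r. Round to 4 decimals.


Step 1: Compute the condition number.
kappa = L/mu = 23/15 = 1.5333
Step 2: Compute the convergence rate.
r = 1 - 2/(kappa + 1) = 1 - 2*mu/(L + mu) = (L - mu)/(L + mu) = 8/38 = 0.2105


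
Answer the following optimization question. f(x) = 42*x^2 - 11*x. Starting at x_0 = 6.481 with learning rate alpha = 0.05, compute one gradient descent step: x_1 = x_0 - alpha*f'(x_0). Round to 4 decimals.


We compute the gradient at x_0 and apply the update.
f'(x) = 84*x - 11
f'(6.481) = 84*6.481 - 11 = 533.404
x_1 = 6.481 - 0.05*533.404 = -20.1892


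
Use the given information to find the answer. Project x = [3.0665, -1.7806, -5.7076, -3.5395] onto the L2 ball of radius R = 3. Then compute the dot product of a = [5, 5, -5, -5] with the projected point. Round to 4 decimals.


Step 1: Compute ||x|| (intermediates to 6 decimals).
||x|| = sqrt(3.0665^2 + (-1.7806)^2 + (-5.7076)^2 + (-3.5395)^2) = 7.594651
Step 2: Project.
Since ||x|| > R, scale = R/||x|| = 3/7.594651 = 0.395015, proj(x) = scale * x
proj(x) = [1.211313, -0.703364, -2.254588, -1.398156]
Step 3: Dot product.
a^T * proj(x) = 5*1.211313 + 5*(-0.703364) - 5*(-2.254588) - 5*(-1.398156) = 20.8035


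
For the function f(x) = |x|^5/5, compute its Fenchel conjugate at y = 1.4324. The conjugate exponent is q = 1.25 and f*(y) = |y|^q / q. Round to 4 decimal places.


The conjugate exponent q satisfies 1/p + 1/q = 1.
p = 5, so q = 5/(5 - 1) = 1.25
|y|^q = 1.4324^1.25 = 1.567
f*(1.4324) = 1.567 / 1.25 = 1.2536


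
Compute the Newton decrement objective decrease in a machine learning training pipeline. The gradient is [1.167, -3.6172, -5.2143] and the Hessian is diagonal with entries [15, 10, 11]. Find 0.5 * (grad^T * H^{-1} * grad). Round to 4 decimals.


Step 1: H is diagonal, so H^(-1) * g = [0.0778, -0.3617, -0.474].
Step 2: g^T H^(-1) g = sum_i g_i^2 / H_ii
  = (1.167)^2/15 + (-3.6172)^2/10 + (-5.2143)^2/11
  = 0.0908 + 1.3084 + 2.4717 = 3.8709
Step 3: Objective decrease = 0.5 * g^T H^(-1) g = 1.9355


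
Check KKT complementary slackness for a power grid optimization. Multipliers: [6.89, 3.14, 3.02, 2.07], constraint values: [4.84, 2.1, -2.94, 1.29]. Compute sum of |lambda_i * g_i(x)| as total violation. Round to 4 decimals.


KKT complementary slackness check:
lambda_1 * g_1 = 6.89 * 4.84 = 33.3476
lambda_2 * g_2 = 3.14 * 2.1 = 6.594
lambda_3 * g_3 = 3.02 * -2.94 = -8.8788
lambda_4 * g_4 = 2.07 * 1.29 = 2.6703
Total violation = 33.3476 + 6.594 + 8.8788 + 2.6703 = 51.4907


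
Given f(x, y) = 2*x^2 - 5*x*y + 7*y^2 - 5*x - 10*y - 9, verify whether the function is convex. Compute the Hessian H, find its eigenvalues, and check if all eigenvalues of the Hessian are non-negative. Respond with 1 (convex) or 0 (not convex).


The Hessian of f(x,y) = 2*x^2 - 5*x*y + 7*y^2 - 5*x - 10*y - 9 is:
H = [[4, -5], [-5, 14]]
Trace = 4 + 14 = 18
Determinant = 4*14 - (-5)^2 = 31
Discriminant = (18)^2 - 4*31 = 200.0
Eigenvalues: lambda_1 = 1.9289, lambda_2 = 16.0711
The function is convex.

1


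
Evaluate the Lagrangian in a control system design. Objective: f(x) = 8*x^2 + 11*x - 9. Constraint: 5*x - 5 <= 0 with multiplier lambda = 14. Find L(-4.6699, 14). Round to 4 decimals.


Step 1: Evaluate f(x).
f(-4.6699) = 8*(-4.6699)^2 + 11*(-4.6699) - 9 = 114.0948
Step 2: Evaluate g(x).
g(-4.6699) = 5*-4.6699 - 5 = -28.3495
Step 3: Compute Lagrangian.
L = 114.0948 + 14*-28.3495 = -282.7982


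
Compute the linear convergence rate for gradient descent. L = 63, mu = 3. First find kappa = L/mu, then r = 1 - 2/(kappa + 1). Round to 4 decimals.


Step 1: Compute the condition number.
kappa = L/mu = 63/3 = 21.0
Step 2: Compute the convergence rate.
r = 1 - 2/(kappa + 1) = 1 - 2*mu/(L + mu) = (L - mu)/(L + mu) = 60/66 = 0.9091


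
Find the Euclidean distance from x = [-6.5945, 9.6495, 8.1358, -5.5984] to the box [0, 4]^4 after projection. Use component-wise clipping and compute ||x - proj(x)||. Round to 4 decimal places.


Project each component onto [0, 4].
clip(-6.5945) = 0.0, clip(9.6495) = 4.0, clip(8.1358) = 4.0, clip(-5.5984) = 0.0
Projection = [0.0, 4.0, 4.0, 0.0]
Squared diffs: [43.4874, 31.9169, 17.1048, 31.3421]
Distance = sqrt(123.8512) = 11.1288


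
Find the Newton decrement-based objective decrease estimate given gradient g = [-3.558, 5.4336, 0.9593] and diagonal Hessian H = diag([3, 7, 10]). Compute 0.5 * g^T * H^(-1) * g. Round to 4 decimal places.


Step 1: H is diagonal, so H^(-1) * g = [-1.186, 0.7762, 0.0959].
Step 2: g^T H^(-1) g = sum_i g_i^2 / H_ii
  = (-3.558)^2/3 + (5.4336)^2/7 + (0.9593)^2/10
  = 4.2198 + 4.2177 + 0.092 = 8.5295
Step 3: Objective decrease = 0.5 * g^T H^(-1) g = 4.2648


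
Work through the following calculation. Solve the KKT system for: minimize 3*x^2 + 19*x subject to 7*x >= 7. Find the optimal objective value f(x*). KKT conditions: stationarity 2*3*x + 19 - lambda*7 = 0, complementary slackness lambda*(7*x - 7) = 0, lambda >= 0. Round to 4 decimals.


Step 1: Try lambda = 0 (constraint inactive).
x_unc = -19/(2*3) = -3.1667
Check: 7*-3.1667 = -22.1669 < 7 -- violated!
Step 2: Constraint must be active: 7*x = 7
x* = 7/7 = 1.0
lambda = (2*3*1.0 + 19)/7 = 3.5714
Step 3: Compute optimal value.
f(x*) = 3*1.0^2 + 19*1.0 = 22.0


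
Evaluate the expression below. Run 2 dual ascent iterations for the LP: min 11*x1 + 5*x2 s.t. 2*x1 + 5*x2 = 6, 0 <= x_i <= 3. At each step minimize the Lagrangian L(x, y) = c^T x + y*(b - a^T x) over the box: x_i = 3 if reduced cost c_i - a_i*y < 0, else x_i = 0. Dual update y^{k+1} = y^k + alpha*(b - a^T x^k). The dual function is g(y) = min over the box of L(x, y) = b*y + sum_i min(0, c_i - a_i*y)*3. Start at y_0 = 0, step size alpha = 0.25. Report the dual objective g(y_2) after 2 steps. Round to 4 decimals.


Dual ascent for LP: min 11*x1 + 5*x2, 2*x1 + 5*x2 = 6, 0 <= x_i <= 3
Step 1: y^k = 0.0, reduced costs: (11.0, 5.0)
  x^k = (0.0, 0.0), subgradient = b - a^T x = 6.0
  y^{k+1} = 0.0 + 0.25*6.0 = 1.5
Step 2: y^k = 1.5, reduced costs: (8.0, -2.5)
  x^k = (0.0, 3.0), subgradient = b - a^T x = -9.0
  y^{k+1} = 1.5 + 0.25*-9.0 = -0.75
Dual objective at y_2 = -0.75: reduced costs (12.5, 8.75), box minimizer x = (0.0, 0.0)
g(y_2) = b*y + (c1 - a1*y)*x1 + (c2 - a2*y)*x2 = 6*(-0.75) + 12.5*0.0 + 8.75*0.0 = -4.5 + 0.0 + 0.0 = -4.5


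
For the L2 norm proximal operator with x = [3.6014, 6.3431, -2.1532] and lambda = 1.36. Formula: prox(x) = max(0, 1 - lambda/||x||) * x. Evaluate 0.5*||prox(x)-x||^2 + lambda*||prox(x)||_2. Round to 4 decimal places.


Step 1: Compute ||x||.
||x|| = 7.6053
Step 2: Compute scaling factor.
scale = max(0, 1 - 1.36/7.6053) = 0.8212
Step 3: prox(x) = [2.9574, 5.2088, -1.7682]
||prox(x)|| = 6.2453
Step 4: Proximal objective.
0.5*||prox-x||^2 = 0.9248
lambda*||prox|| = 8.4936
Total = 9.4185


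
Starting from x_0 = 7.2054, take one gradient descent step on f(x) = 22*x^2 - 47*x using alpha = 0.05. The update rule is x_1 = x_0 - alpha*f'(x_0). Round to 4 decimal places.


We compute the gradient at x_0 and apply the update.
f'(x) = 44*x - 47
f'(7.2054) = 44*7.2054 - 47 = 270.0376
x_1 = 7.2054 - 0.05*270.0376 = -6.2965


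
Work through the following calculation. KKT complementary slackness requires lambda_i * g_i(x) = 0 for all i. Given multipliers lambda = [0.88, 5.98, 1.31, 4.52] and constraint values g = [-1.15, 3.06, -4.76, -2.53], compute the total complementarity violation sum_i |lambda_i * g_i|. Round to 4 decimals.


KKT complementary slackness check:
lambda_1 * g_1 = 0.88 * -1.15 = -1.012
lambda_2 * g_2 = 5.98 * 3.06 = 18.2988
lambda_3 * g_3 = 1.31 * -4.76 = -6.2356
lambda_4 * g_4 = 4.52 * -2.53 = -11.4356
Total violation = 1.012 + 18.2988 + 6.2356 + 11.4356 = 36.982


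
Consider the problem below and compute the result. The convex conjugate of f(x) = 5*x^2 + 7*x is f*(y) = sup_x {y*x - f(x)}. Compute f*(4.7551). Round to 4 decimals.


f*(y) = sup_x {y*x - a*x^2 - b*x} = sup_x {(y-b)*x - a*x^2}
FOC: (y - b) - 2a*x = 0 => x* = (y - b)/(2a)
x* = (4.7551 - 7)/(2*5) = -0.2245
f*(4.7551) = (y-b)^2/(4a) = (4.7551 - 7)^2/(4*5)
= 5.0396/20 = 0.252


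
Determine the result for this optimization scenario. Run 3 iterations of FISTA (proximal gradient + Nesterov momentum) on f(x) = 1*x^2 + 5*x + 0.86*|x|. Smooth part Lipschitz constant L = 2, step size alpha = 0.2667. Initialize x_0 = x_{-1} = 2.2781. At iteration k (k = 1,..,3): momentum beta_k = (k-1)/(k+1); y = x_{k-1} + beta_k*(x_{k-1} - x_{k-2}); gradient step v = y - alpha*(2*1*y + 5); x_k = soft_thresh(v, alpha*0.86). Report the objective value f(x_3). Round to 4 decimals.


FISTA on f(x) = 1*x^2 + 5*x + 0.86*|x|
L = 2, alpha = 0.2667
Iteration 1: beta = 0.0, y = 2.2781 + 0.0*(2.2781 - 2.2781) = 2.2781
  grad(y) = 9.5562, v = y - alpha*grad = -0.2705
  prox(v) = soft_thresh(-0.2705, 0.2294) = -0.0412
Iteration 2: beta = 0.3333, y = -0.0412 + 0.3333*(-0.0412 - 2.2781) = -0.8143
  grad(y) = 3.3715, v = y - alpha*grad = -1.7134
  prox(v) = soft_thresh(-1.7134, 0.2294) = -1.4841
Iteration 3: beta = 0.5, y = -1.4841 + 0.5*(-1.4841 + 0.0412) = -2.2055
  grad(y) = 0.5889, v = y - alpha*grad = -2.3626
  prox(v) = soft_thresh(-2.3626, 0.2294) = -2.1332
f(x_3) = 1*(-2.1332)^2 + 5*(-2.1332) + 0.86*|-2.1332| = -4.2809


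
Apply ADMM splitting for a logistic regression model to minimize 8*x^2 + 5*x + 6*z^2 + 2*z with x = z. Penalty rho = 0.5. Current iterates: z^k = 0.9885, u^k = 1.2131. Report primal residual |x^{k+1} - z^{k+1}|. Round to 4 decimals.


ADMM iteration with rho = 0.5, z^k = 0.9885, u^k = 1.2131
Step 1: x-update.
Minimize 8*x^2 + 5*x + (0.5/2)*(x - 0.9885 + 1.2131)^2
FOC: (2*8 + 0.5)*x = -5 + 0.5*(0.9885 - 1.2131)
x^{k+1} = -0.3098
Step 2: z-update.
Minimize 6*z^2 + 2*z + (0.5/2)*(-0.3098 - z + 1.2131)^2
FOC: (2*6 + 0.5)*z = -2 + 0.5*(-0.3098 + 1.2131)
z^{k+1} = -0.1239
Step 3: u-update.
u^{k+1} = 1.2131 - 0.3098 + 0.1239 = 1.0271
Step 4: Primal residual = |-0.3098 + 0.1239| = 0.186


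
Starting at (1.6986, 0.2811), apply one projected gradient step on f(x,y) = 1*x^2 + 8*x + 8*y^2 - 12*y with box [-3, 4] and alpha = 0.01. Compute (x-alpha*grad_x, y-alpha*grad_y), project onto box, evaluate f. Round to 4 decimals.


Step 1: Compute gradient at (1.6986, 0.2811).
grad_x = 2*1*1.6986 + 8 = 11.3972
grad_y = 2*8*0.2811 - 12 = -7.5024
Step 2: Gradient step.
x_raw = 1.6986 - 0.01*11.3972 = 1.5846
y_raw = 0.2811 - 0.01*-7.5024 = 0.3561
Step 3: Project onto [-3, 4].
x_proj = clip(1.5846) = 1.5846
y_proj = clip(0.3561) = 0.3561
Step 4: Evaluate f.
f(1.5846, 0.3561) = 11.9292


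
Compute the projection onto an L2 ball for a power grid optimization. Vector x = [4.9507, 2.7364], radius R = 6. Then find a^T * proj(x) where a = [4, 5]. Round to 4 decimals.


Step 1: Compute ||x|| (intermediates to 6 decimals).
||x|| = sqrt(4.9507^2 + 2.7364^2) = 5.656617
Step 2: Project.
Since ||x|| <= R, proj = x (no scaling needed).
proj(x) = [4.9507, 2.7364]
Step 3: Dot product.
a^T * proj(x) = 4*4.9507 + 5*2.7364 = 33.4848


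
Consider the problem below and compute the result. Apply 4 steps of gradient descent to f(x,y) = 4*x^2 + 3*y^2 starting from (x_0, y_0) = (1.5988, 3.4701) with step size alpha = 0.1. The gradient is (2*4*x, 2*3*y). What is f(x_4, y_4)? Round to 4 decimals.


Gradient descent on f(x,y) = 4*x^2 + 3*y^2.
Starting point: (1.5988, 3.4701), alpha = 0.1
Step 1: grad_x = 2*4*1.5988 = 12.7904, grad_y = 2*3*3.4701 = 20.8206
  x_1 = 1.5988 - 0.1*12.7904 = 0.3198
  y_1 = 3.4701 - 0.1*20.8206 = 1.388
Step 2: grad_x = 2*4*0.3198 = 2.5581, grad_y = 2*3*1.388 = 8.3282
  x_2 = 0.3198 - 0.1*2.5581 = 0.064
  y_2 = 1.388 - 0.1*8.3282 = 0.5552
Step 3: grad_x = 2*4*0.064 = 0.5116, grad_y = 2*3*0.5552 = 3.3313
  x_3 = 0.064 - 0.1*0.5116 = 0.0128
  y_3 = 0.5552 - 0.1*3.3313 = 0.2221
Step 4: grad_x = 2*4*0.0128 = 0.1023, grad_y = 2*3*0.2221 = 1.3325
  x_4 = 0.0128 - 0.1*0.1023 = 0.0026
  y_4 = 0.2221 - 0.1*1.3325 = 0.0888
f(0.0026, 0.0888) = 4*0.0026^2 + 3*0.0888^2 = 0.0237


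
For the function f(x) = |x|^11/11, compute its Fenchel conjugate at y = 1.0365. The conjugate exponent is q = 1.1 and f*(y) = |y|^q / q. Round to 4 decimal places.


The conjugate exponent q satisfies 1/p + 1/q = 1.
p = 11, so q = 11/(11 - 1) = 1.1
|y|^q = 1.0365^1.1 = 1.0402
f*(1.0365) = 1.0402 / 1.1 = 0.9457


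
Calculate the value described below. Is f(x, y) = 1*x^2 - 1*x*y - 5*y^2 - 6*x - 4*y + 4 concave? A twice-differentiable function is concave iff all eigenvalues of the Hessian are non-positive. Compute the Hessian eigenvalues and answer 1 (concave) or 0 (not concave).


The Hessian of f(x,y) = 1*x^2 - 1*x*y - 5*y^2 - 6*x - 4*y + 4 is:
H = [[2, -1], [-1, -10]]
Trace = 2 - 10 = -8
Determinant = 2*-10 - (-1)^2 = -21
Discriminant = (-8)^2 - 4*-21 = 148.0
Eigenvalues: lambda_1 = -10.0828, lambda_2 = 2.0828
The function is not concave.

0


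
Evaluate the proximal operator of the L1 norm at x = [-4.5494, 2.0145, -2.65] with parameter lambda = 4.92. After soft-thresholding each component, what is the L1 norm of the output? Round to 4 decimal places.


Soft-thresholding with lambda = 4.92:
prox(-4.5494) = sign(-4.5494)*max(|-4.5494| - 4.92, 0) = 0.0
prox(2.0145) = sign(2.0145)*max(|2.0145| - 4.92, 0) = 0.0
prox(-2.65) = sign(-2.65)*max(|-2.65| - 4.92, 0) = 0.0
prox(x) = [0.0, 0.0, 0.0]
||prox(x)||_1 = 0.0 + 0.0 + 0.0 = 0.0


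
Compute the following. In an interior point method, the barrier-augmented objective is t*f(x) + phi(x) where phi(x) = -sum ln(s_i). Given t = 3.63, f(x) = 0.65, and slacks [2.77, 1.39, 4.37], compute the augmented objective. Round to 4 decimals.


Step 1: Compute log-barrier.
ln values: [1.0188, 0.3293, 1.4748]
phi = -(1.0188 + 0.3293 + 1.4748) = -2.8229
Step 2: Compute augmented objective.
t*f(x) = 3.63*0.65 = 2.3595
Total = 2.3595 - 2.8229 = -0.4634


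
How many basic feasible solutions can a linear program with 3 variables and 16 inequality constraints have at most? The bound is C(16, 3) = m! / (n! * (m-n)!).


Each vertex corresponds to some choice of n active constraints out of m, so the number of vertices is at most C(m, n) = m! / (n!(m-n)!).
m = 16, n = 3
Numerator: 16 * 15 * 14
Denominator: 3! = 6
C(16, 3) = 560


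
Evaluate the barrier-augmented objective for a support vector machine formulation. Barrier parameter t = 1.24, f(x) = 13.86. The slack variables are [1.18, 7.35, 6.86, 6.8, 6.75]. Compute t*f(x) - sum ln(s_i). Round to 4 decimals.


Step 1: Compute log-barrier.
ln values: [0.1655, 1.9947, 1.9257, 1.9169, 1.9095]
phi = -(0.1655 + 1.9947 + 1.9257 + 1.9169 + 1.9095) = -7.9124
Step 2: Compute augmented objective.
t*f(x) = 1.24*13.86 = 17.1864
Total = 17.1864 - 7.9124 = 9.274


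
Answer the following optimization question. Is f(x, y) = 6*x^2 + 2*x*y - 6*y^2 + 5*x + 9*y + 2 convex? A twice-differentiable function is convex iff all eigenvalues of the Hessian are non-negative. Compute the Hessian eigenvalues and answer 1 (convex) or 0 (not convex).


The Hessian of f(x,y) = 6*x^2 + 2*x*y - 6*y^2 + 5*x + 9*y + 2 is:
H = [[12, 2], [2, -12]]
Trace = 12 - 12 = 0
Determinant = 12*-12 - (2)^2 = -148
Discriminant = (0)^2 - 4*-148 = 592.0
Eigenvalues: lambda_1 = -12.1655, lambda_2 = 12.1655
The function is not convex.

0


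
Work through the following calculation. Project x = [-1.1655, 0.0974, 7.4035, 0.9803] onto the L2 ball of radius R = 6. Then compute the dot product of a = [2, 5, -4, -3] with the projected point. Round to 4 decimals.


Step 1: Compute ||x|| (intermediates to 6 decimals).
||x|| = sqrt((-1.1655)^2 + 0.0974^2 + 7.4035^2 + 0.9803^2) = 7.559145
Step 2: Project.
Since ||x|| > R, scale = R/||x|| = 6/7.559145 = 0.793741, proj(x) = scale * x
proj(x) = [-0.925105, 0.07731, 5.876461, 0.778104]
Step 3: Dot product.
a^T * proj(x) = 2*(-0.925105) + 5*0.07731 - 4*5.876461 - 3*0.778104 = -27.3038


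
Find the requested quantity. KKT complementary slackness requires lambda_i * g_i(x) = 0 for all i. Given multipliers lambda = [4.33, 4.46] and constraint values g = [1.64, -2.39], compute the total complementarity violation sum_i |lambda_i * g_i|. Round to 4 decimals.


KKT complementary slackness check:
lambda_1 * g_1 = 4.33 * 1.64 = 7.1012
lambda_2 * g_2 = 4.46 * -2.39 = -10.6594
Total violation = 7.1012 + 10.6594 = 17.7606


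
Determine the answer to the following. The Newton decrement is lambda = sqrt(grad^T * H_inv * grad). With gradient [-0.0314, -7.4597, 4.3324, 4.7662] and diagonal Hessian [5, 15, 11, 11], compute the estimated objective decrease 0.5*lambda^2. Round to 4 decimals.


Step 1: H is diagonal, so H^(-1) * g = [-0.0063, -0.4973, 0.3939, 0.4333].
Step 2: g^T H^(-1) g = sum_i g_i^2 / H_ii
  = (-0.0314)^2/5 + (-7.4597)^2/15 + (4.3324)^2/11 + (4.7662)^2/11
  = 0.0002 + 3.7098 + 1.7063 + 2.0652 = 7.4815
Step 3: Objective decrease = 0.5 * g^T H^(-1) g = 3.7407


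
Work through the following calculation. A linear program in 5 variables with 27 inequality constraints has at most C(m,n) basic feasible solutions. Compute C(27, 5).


Each vertex corresponds to some choice of n active constraints out of m, so the number of vertices is at most C(m, n) = m! / (n!(m-n)!).
m = 27, n = 5
Numerator: 27 * 26 * 25 * 24 * 23
Denominator: 5! = 120
C(27, 5) = 80730


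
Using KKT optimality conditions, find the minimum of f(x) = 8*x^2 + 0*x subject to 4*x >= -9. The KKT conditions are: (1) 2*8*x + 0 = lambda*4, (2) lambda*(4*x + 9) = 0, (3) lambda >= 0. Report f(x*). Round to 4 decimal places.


Step 1: Try lambda = 0 (constraint inactive).
Stationarity: 2*8*x + 0 = 0
x* = 0/(2*8) = 0.0
Check constraint: 4*0.0 = 0.0 >= -9 -- satisfied.
Step 2: Compute optimal value.
f(x*) = 8*0.0^2 + 0*0.0 = 0.0


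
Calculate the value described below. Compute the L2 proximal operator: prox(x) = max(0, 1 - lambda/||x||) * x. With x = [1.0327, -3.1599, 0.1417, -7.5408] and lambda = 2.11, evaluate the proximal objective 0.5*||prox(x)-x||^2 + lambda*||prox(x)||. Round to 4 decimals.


Step 1: Compute ||x||.
||x|| = 8.2423
Step 2: Compute scaling factor.
scale = max(0, 1 - 2.11/8.2423) = 0.744
Step 3: prox(x) = [0.7683, -2.351, 0.1054, -5.6104]
||prox(x)|| = 6.1323
Step 4: Proximal objective.
0.5*||prox-x||^2 = 2.2261
lambda*||prox|| = 12.9392
Total = 15.1652


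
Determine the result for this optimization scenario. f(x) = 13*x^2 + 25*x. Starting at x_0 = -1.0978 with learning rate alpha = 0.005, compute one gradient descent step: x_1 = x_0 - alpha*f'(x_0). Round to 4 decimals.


We compute the gradient at x_0 and apply the update.
f'(x) = 26*x + 25
f'(-1.0978) = 26*-1.0978 + 25 = -3.5428
x_1 = -1.0978 - 0.005*-3.5428 = -1.0801


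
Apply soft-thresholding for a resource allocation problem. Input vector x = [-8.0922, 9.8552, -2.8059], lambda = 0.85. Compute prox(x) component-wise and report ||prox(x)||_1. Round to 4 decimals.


Soft-thresholding with lambda = 0.85:
prox(-8.0922) = sign(-8.0922)*max(|-8.0922| - 0.85, 0) = -7.2422
prox(9.8552) = sign(9.8552)*max(|9.8552| - 0.85, 0) = 9.0052
prox(-2.8059) = sign(-2.8059)*max(|-2.8059| - 0.85, 0) = -1.9559
prox(x) = [-7.2422, 9.0052, -1.9559]
||prox(x)||_1 = 7.2422 + 9.0052 + 1.9559 = 18.2033


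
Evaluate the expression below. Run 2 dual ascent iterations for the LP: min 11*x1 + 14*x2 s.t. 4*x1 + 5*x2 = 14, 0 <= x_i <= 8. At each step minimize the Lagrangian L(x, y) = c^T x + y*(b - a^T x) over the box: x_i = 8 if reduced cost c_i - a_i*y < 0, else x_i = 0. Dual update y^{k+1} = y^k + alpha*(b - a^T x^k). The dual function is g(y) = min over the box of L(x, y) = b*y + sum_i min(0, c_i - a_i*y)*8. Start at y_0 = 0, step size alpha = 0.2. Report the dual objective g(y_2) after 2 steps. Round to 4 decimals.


Dual ascent for LP: min 11*x1 + 14*x2, 4*x1 + 5*x2 = 14, 0 <= x_i <= 8
Step 1: y^k = 0.0, reduced costs: (11.0, 14.0)
  x^k = (0.0, 0.0), subgradient = b - a^T x = 14.0
  y^{k+1} = 0.0 + 0.2*14.0 = 2.8
Step 2: y^k = 2.8, reduced costs: (-0.2, 0.0)
  x^k = (8.0, 0.0), subgradient = b - a^T x = -18.0
  y^{k+1} = 2.8 + 0.2*-18.0 = -0.8
Dual objective at y_2 = -0.8: reduced costs (14.2, 18.0), box minimizer x = (0.0, 0.0)
g(y_2) = b*y + (c1 - a1*y)*x1 + (c2 - a2*y)*x2 = 14*(-0.8) + 14.2*0.0 + 18.0*0.0 = -11.2 + 0.0 + 0.0 = -11.2


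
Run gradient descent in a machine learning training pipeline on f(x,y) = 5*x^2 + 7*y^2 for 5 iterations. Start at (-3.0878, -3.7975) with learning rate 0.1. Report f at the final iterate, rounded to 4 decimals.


Gradient descent on f(x,y) = 5*x^2 + 7*y^2.
Starting point: (-3.0878, -3.7975), alpha = 0.1
Step 1: grad_x = 2*5*-3.0878 = -30.878, grad_y = 2*7*-3.7975 = -53.165
  x_1 = -3.0878 - 0.1*-30.878 = 0.0
  y_1 = -3.7975 - 0.1*-53.165 = 1.519
Step 2: grad_x = 2*5*0.0 = 0.0, grad_y = 2*7*1.519 = 21.266
  x_2 = 0.0 - 0.1*0.0 = 0.0
  y_2 = 1.519 - 0.1*21.266 = -0.6076
Step 3: grad_x = 2*5*0.0 = 0.0, grad_y = 2*7*-0.6076 = -8.5064
  x_3 = 0.0 - 0.1*0.0 = 0.0
  y_3 = -0.6076 - 0.1*-8.5064 = 0.243
Step 4: grad_x = 2*5*0.0 = 0.0, grad_y = 2*7*0.243 = 3.4026
  x_4 = 0.0 - 0.1*0.0 = 0.0
  y_4 = 0.243 - 0.1*3.4026 = -0.0972
Step 5: grad_x = 2*5*0.0 = 0.0, grad_y = 2*7*-0.0972 = -1.361
  x_5 = 0.0 - 0.1*0.0 = 0.0
  y_5 = -0.0972 - 0.1*-1.361 = 0.0389
f(0.0, 0.0389) = 5*0.0^2 + 7*0.0389^2 = 0.0106


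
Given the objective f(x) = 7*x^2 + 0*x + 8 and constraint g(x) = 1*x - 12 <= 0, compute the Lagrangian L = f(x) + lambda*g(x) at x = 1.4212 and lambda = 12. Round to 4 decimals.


Step 1: Evaluate f(x).
f(1.4212) = 7*1.4212^2 + 0*1.4212 + 8 = 22.1387
Step 2: Evaluate g(x).
g(1.4212) = 1*1.4212 - 12 = -10.5788
Step 3: Compute Lagrangian.
L = 22.1387 + 12*-10.5788 = -104.8069


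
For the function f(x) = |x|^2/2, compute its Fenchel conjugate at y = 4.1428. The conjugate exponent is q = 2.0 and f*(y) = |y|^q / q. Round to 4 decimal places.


The conjugate exponent q satisfies 1/p + 1/q = 1.
p = 2, so q = 2/(2 - 1) = 2.0
|y|^q = 4.1428^2.0 = 17.1628
f*(4.1428) = 17.1628 / 2.0 = 8.5814


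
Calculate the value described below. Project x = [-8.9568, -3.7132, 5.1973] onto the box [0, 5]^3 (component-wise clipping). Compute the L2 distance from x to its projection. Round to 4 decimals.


Project each component onto [0, 5].
clip(-8.9568) = 0.0, clip(-3.7132) = 0.0, clip(5.1973) = 5.0
Projection = [0.0, 0.0, 5.0]
Squared diffs: [80.2243, 13.7879, 0.0389]
Distance = sqrt(94.0511) = 9.698


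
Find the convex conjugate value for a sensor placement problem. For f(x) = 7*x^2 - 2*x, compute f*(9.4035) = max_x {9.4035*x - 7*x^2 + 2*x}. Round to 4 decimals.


f*(y) = sup_x {y*x - a*x^2 - b*x} = sup_x {(y-b)*x - a*x^2}
FOC: (y - b) - 2a*x = 0 => x* = (y - b)/(2a)
x* = (9.4035 + 2)/(2*7) = 0.8145
f*(9.4035) = (y-b)^2/(4a) = (9.4035 + 2)^2/(4*7)
= 130.0398/28 = 4.6443


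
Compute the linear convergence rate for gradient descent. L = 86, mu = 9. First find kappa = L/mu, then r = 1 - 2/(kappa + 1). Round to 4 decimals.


Step 1: Compute the condition number.
kappa = L/mu = 86/9 = 9.5556
Step 2: Compute the convergence rate.
r = 1 - 2/(kappa + 1) = 1 - 2*mu/(L + mu) = (L - mu)/(L + mu) = 77/95 = 0.8105


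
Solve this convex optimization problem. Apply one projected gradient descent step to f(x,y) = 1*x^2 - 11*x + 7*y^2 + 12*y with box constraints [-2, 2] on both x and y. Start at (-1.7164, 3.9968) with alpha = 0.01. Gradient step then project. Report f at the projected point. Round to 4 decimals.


Step 1: Compute gradient at (-1.7164, 3.9968).
grad_x = 2*1*-1.7164 - 11 = -14.4328
grad_y = 2*7*3.9968 + 12 = 67.9552
Step 2: Gradient step.
x_raw = -1.7164 - 0.01*-14.4328 = -1.5721
y_raw = 3.9968 - 0.01*67.9552 = 3.3172
Step 3: Project onto [-2, 2].
x_proj = clip(-1.5721) = -1.5721
y_proj = clip(3.3172) = 2.0
Step 4: Evaluate f.
f(-1.5721, 2.0) = 71.7642


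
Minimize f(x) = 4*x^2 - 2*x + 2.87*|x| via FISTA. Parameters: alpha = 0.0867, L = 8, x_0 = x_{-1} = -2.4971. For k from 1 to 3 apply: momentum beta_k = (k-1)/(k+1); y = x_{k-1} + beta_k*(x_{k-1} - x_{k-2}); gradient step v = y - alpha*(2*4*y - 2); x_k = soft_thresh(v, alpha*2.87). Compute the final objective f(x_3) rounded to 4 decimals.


FISTA on f(x) = 4*x^2 - 2*x + 2.87*|x|
L = 8, alpha = 0.0867
Iteration 1: beta = 0.0, y = -2.4971 + 0.0*(-2.4971 + 2.4971) = -2.4971
  grad(y) = -21.9768, v = y - alpha*grad = -0.5917
  prox(v) = soft_thresh(-0.5917, 0.2488) = -0.3429
Iteration 2: beta = 0.3333, y = -0.3429 + 0.3333*(-0.3429 + 2.4971) = 0.3752
  grad(y) = 1.0015, v = y - alpha*grad = 0.2884
  prox(v) = soft_thresh(0.2884, 0.2488) = 0.0395
Iteration 3: beta = 0.5, y = 0.0395 + 0.5*(0.0395 + 0.3429) = 0.2307
  grad(y) = -0.1541, v = y - alpha*grad = 0.2441
  prox(v) = soft_thresh(0.2441, 0.2488) = 0.0
f(x_3) = 4*0.0^2 - 2*0.0 + 2.87*|0.0| = 0.0


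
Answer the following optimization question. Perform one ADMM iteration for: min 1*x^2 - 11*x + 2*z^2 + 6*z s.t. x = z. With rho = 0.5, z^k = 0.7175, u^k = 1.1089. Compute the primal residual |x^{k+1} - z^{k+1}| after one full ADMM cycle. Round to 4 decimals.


ADMM iteration with rho = 0.5, z^k = 0.7175, u^k = 1.1089
Step 1: x-update.
Minimize 1*x^2 - 11*x + (0.5/2)*(x - 0.7175 + 1.1089)^2
FOC: (2*1 + 0.5)*x = 11 + 0.5*(0.7175 - 1.1089)
x^{k+1} = 4.3217
Step 2: z-update.
Minimize 2*z^2 + 6*z + (0.5/2)*(4.3217 - z + 1.1089)^2
FOC: (2*2 + 0.5)*z = -6 + 0.5*(4.3217 + 1.1089)
z^{k+1} = -0.7299
Step 3: u-update.
u^{k+1} = 1.1089 + 4.3217 + 0.7299 = 6.1606
Step 4: Primal residual = |4.3217 + 0.7299| = 5.0517


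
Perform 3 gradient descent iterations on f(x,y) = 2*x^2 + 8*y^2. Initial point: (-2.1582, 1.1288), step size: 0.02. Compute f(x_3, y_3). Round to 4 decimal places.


Gradient descent on f(x,y) = 2*x^2 + 8*y^2.
Starting point: (-2.1582, 1.1288), alpha = 0.02
Step 1: grad_x = 2*2*-2.1582 = -8.6328, grad_y = 2*8*1.1288 = 18.0608
  x_1 = -2.1582 - 0.02*-8.6328 = -1.9855
  y_1 = 1.1288 - 0.02*18.0608 = 0.7676
Step 2: grad_x = 2*2*-1.9855 = -7.9422, grad_y = 2*8*0.7676 = 12.2813
  x_2 = -1.9855 - 0.02*-7.9422 = -1.8267
  y_2 = 0.7676 - 0.02*12.2813 = 0.522
Step 3: grad_x = 2*2*-1.8267 = -7.3068, grad_y = 2*8*0.522 = 8.3513
  x_3 = -1.8267 - 0.02*-7.3068 = -1.6806
  y_3 = 0.522 - 0.02*8.3513 = 0.3549
f(-1.6806, 0.3549) = 2*(-1.6806)^2 + 8*0.3549^2 = 6.6564


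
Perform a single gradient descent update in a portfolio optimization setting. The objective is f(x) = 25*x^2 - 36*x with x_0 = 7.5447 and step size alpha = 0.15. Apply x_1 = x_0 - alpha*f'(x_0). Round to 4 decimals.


We compute the gradient at x_0 and apply the update.
f'(x) = 50*x - 36
f'(7.5447) = 50*7.5447 - 36 = 341.235
x_1 = 7.5447 - 0.15*341.235 = -43.6406


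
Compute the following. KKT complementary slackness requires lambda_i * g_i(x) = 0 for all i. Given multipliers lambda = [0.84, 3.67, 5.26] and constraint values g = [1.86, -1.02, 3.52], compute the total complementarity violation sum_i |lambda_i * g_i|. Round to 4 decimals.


KKT complementary slackness check:
lambda_1 * g_1 = 0.84 * 1.86 = 1.5624
lambda_2 * g_2 = 3.67 * -1.02 = -3.7434
lambda_3 * g_3 = 5.26 * 3.52 = 18.5152
Total violation = 1.5624 + 3.7434 + 18.5152 = 23.821


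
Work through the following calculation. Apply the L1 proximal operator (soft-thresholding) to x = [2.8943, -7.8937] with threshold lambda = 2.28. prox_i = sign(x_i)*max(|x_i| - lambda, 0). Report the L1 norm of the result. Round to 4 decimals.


Soft-thresholding with lambda = 2.28:
prox(2.8943) = sign(2.8943)*max(|2.8943| - 2.28, 0) = 0.6143
prox(-7.8937) = sign(-7.8937)*max(|-7.8937| - 2.28, 0) = -5.6137
prox(x) = [0.6143, -5.6137]
||prox(x)||_1 = 0.6143 + 5.6137 = 6.228


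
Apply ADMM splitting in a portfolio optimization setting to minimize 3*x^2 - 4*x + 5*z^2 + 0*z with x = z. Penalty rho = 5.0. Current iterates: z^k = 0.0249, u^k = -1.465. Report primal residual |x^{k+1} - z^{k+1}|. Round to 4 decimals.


ADMM iteration with rho = 5.0, z^k = 0.0249, u^k = -1.465
Step 1: x-update.
Minimize 3*x^2 - 4*x + (5.0/2)*(x - 0.0249 - 1.465)^2
FOC: (2*3 + 5.0)*x = 4 + 5.0*(0.0249 + 1.465)
x^{k+1} = 1.0409
Step 2: z-update.
Minimize 5*z^2 + 0*z + (5.0/2)*(1.0409 - z - 1.465)^2
FOC: (2*5 + 5.0)*z = 0 + 5.0*(1.0409 - 1.465)
z^{k+1} = -0.1414
Step 3: u-update.
u^{k+1} = -1.465 + 1.0409 + 0.1414 = -0.2828
Step 4: Primal residual = |1.0409 + 0.1414| = 1.1822


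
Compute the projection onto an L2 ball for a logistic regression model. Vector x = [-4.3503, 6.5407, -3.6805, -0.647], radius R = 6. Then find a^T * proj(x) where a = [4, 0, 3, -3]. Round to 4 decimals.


Step 1: Compute ||x|| (intermediates to 6 decimals).
||x|| = sqrt((-4.3503)^2 + 6.5407^2 + (-3.6805)^2 + (-0.647)^2) = 8.698882
Step 2: Project.
Since ||x|| > R, scale = R/||x|| = 6/8.698882 = 0.689744, proj(x) = scale * x
proj(x) = [-3.000593, 4.511409, -2.538603, -0.446264]
Step 3: Dot product.
a^T * proj(x) = 4*(-3.000593) + 0*4.511409 + 3*(-2.538603) - 3*(-0.446264) = -18.2794


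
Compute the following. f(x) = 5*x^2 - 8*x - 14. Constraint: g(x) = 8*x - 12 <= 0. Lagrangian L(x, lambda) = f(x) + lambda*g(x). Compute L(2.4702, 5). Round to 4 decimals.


Step 1: Evaluate f(x).
f(2.4702) = 5*2.4702^2 - 8*2.4702 - 14 = -3.2522
Step 2: Evaluate g(x).
g(2.4702) = 8*2.4702 - 12 = 7.7616
Step 3: Compute Lagrangian.
L = -3.2522 + 5*7.7616 = 35.5558


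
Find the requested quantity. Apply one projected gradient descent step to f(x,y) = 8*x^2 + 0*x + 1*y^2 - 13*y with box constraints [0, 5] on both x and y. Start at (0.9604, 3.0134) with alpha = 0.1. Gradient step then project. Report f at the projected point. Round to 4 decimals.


Step 1: Compute gradient at (0.9604, 3.0134).
grad_x = 2*8*0.9604 + 0 = 15.3664
grad_y = 2*1*3.0134 - 13 = -6.9732
Step 2: Gradient step.
x_raw = 0.9604 - 0.1*15.3664 = -0.5762
y_raw = 3.0134 - 0.1*-6.9732 = 3.7107
Step 3: Project onto [0, 5].
x_proj = clip(-0.5762) = 0.0
y_proj = clip(3.7107) = 3.7107
Step 4: Evaluate f.
f(0.0, 3.7107) = -34.4699


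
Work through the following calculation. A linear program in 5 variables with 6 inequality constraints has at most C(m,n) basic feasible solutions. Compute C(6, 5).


Each vertex corresponds to some choice of n active constraints out of m, so the number of vertices is at most C(m, n) = m! / (n!(m-n)!).
m = 6, n = 5
Numerator: 6 * 5 * 4 * 3 * 2
Denominator: 5! = 120
C(6, 5) = 6


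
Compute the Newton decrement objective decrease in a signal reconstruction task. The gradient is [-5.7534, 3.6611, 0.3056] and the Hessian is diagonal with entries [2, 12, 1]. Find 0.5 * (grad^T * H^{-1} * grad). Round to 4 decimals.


Step 1: H is diagonal, so H^(-1) * g = [-2.8767, 0.3051, 0.3056].
Step 2: g^T H^(-1) g = sum_i g_i^2 / H_ii
  = (-5.7534)^2/2 + (3.6611)^2/12 + (0.3056)^2/1
  = 16.5508 + 1.117 + 0.0934 = 17.7612
Step 3: Objective decrease = 0.5 * g^T H^(-1) g = 8.8806


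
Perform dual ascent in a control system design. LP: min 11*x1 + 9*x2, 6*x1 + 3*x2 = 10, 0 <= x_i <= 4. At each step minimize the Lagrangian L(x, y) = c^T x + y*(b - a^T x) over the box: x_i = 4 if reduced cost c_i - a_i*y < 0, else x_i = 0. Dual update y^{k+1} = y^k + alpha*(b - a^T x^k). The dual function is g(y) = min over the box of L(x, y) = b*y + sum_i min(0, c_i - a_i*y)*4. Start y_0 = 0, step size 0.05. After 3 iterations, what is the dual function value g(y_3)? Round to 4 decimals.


Dual ascent for LP: min 11*x1 + 9*x2, 6*x1 + 3*x2 = 10, 0 <= x_i <= 4
Step 1: y^k = 0.0, reduced costs: (11.0, 9.0)
  x^k = (0.0, 0.0), subgradient = b - a^T x = 10.0
  y^{k+1} = 0.0 + 0.05*10.0 = 0.5
Step 2: y^k = 0.5, reduced costs: (8.0, 7.5)
  x^k = (0.0, 0.0), subgradient = b - a^T x = 10.0
  y^{k+1} = 0.5 + 0.05*10.0 = 1.0
Step 3: y^k = 1.0, reduced costs: (5.0, 6.0)
  x^k = (0.0, 0.0), subgradient = b - a^T x = 10.0
  y^{k+1} = 1.0 + 0.05*10.0 = 1.5
Dual objective at y_3 = 1.5: reduced costs (2.0, 4.5), box minimizer x = (0.0, 0.0)
g(y_3) = b*y + (c1 - a1*y)*x1 + (c2 - a2*y)*x2 = 10*1.5 + 2.0*0.0 + 4.5*0.0 = 15.0 + 0.0 + 0.0 = 15.0


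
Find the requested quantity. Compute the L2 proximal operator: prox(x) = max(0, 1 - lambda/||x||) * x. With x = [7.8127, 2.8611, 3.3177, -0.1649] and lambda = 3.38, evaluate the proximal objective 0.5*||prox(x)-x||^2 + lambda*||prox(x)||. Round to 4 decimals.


Step 1: Compute ||x||.
||x|| = 8.9587
Step 2: Compute scaling factor.
scale = max(0, 1 - 3.38/8.9587) = 0.6227
Step 3: prox(x) = [4.8651, 1.7816, 2.066, -0.1027]
||prox(x)|| = 5.5787
Step 4: Proximal objective.
0.5*||prox-x||^2 = 5.7122
lambda*||prox|| = 18.856
Total = 24.5682


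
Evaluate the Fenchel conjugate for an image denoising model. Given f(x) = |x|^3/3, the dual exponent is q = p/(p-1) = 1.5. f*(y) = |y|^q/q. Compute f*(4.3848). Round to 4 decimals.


The conjugate exponent q satisfies 1/p + 1/q = 1.
p = 3, so q = 3/(3 - 1) = 1.5
|y|^q = 4.3848^1.5 = 9.1817
f*(4.3848) = 9.1817 / 1.5 = 6.1212


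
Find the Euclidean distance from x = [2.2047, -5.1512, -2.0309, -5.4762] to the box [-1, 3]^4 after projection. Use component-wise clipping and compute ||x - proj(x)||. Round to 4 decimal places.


Project each component onto [-1, 3].
clip(2.2047) = 2.2047, clip(-5.1512) = -1.0, clip(-2.0309) = -1.0, clip(-5.4762) = -1.0
Projection = [2.2047, -1.0, -1.0, -1.0]
Squared diffs: [0.0, 17.2325, 1.0628, 20.0364]
Distance = sqrt(38.3317) = 6.1913


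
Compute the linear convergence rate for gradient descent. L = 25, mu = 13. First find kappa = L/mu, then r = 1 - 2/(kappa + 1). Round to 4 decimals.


Step 1: Compute the condition number.
kappa = L/mu = 25/13 = 1.9231
Step 2: Compute the convergence rate.
r = 1 - 2/(kappa + 1) = 1 - 2*mu/(L + mu) = (L - mu)/(L + mu) = 12/38 = 0.3158


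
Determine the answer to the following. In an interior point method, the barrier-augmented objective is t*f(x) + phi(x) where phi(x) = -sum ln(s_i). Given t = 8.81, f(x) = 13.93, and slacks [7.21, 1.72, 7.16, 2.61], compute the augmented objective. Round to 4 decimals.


Step 1: Compute log-barrier.
ln values: [1.9755, 0.5423, 1.9685, 0.9594]
phi = -(1.9755 + 0.5423 + 1.9685 + 0.9594) = -5.4457
Step 2: Compute augmented objective.
t*f(x) = 8.81*13.93 = 122.7233
Total = 122.7233 - 5.4457 = 117.2776


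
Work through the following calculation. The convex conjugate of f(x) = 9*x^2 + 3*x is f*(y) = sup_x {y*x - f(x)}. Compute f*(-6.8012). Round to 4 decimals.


f*(y) = sup_x {y*x - a*x^2 - b*x} = sup_x {(y-b)*x - a*x^2}
FOC: (y - b) - 2a*x = 0 => x* = (y - b)/(2a)
x* = (-6.8012 - 3)/(2*9) = -0.5445
f*(-6.8012) = (y-b)^2/(4a) = (-6.8012 - 3)^2/(4*9)
= 96.0635/36 = 2.6684


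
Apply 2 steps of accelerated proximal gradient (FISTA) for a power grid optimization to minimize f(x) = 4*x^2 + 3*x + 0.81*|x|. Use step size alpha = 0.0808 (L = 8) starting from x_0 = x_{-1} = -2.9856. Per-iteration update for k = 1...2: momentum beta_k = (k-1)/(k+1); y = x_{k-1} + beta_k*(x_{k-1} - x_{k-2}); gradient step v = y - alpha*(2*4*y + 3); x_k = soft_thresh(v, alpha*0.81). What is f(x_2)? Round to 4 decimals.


FISTA on f(x) = 4*x^2 + 3*x + 0.81*|x|
L = 8, alpha = 0.0808
Iteration 1: beta = 0.0, y = -2.9856 + 0.0*(-2.9856 + 2.9856) = -2.9856
  grad(y) = -20.8848, v = y - alpha*grad = -1.2981
  prox(v) = soft_thresh(-1.2981, 0.0654) = -1.2327
Iteration 2: beta = 0.3333, y = -1.2327 + 0.3333*(-1.2327 + 2.9856) = -0.6483
  grad(y) = -2.1868, v = y - alpha*grad = -0.4717
  prox(v) = soft_thresh(-0.4717, 0.0654) = -0.4062
f(x_2) = 4*(-0.4062)^2 + 3*(-0.4062) + 0.81*|-0.4062| = -0.2296


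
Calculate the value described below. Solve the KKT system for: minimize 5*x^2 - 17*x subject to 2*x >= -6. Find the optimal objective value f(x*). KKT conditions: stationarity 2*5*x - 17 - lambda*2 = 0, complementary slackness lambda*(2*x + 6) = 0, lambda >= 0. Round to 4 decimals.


Step 1: Try lambda = 0 (constraint inactive).
Stationarity: 2*5*x - 17 = 0
x* = 17/(2*5) = 1.7
Check constraint: 2*1.7 = 3.4 >= -6 -- satisfied.
Step 2: Compute optimal value.
f(x*) = 5*1.7^2 - 17*1.7 = -14.45


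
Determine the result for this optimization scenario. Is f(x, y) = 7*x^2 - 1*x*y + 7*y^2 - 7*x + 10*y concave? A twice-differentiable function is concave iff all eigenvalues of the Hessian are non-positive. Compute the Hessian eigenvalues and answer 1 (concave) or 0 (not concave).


The Hessian of f(x,y) = 7*x^2 - 1*x*y + 7*y^2 - 7*x + 10*y is:
H = [[14, -1], [-1, 14]]
Trace = 14 + 14 = 28
Determinant = 14*14 - (-1)^2 = 195
Discriminant = (28)^2 - 4*195 = 4.0
Eigenvalues: lambda_1 = 13.0, lambda_2 = 15.0
The function is not concave.

0


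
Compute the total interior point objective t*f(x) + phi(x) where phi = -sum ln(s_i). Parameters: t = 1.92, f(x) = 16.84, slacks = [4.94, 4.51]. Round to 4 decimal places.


Step 1: Compute log-barrier.
ln values: [1.5974, 1.5063]
phi = -(1.5974 + 1.5063) = -3.1037
Step 2: Compute augmented objective.
t*f(x) = 1.92*16.84 = 32.3328
Total = 32.3328 - 3.1037 = 29.2291


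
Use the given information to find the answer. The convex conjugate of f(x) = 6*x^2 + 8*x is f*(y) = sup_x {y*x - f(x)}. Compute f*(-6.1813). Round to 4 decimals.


f*(y) = sup_x {y*x - a*x^2 - b*x} = sup_x {(y-b)*x - a*x^2}
FOC: (y - b) - 2a*x = 0 => x* = (y - b)/(2a)
x* = (-6.1813 - 8)/(2*6) = -1.1818
f*(-6.1813) = (y-b)^2/(4a) = (-6.1813 - 8)^2/(4*6)
= 201.1093/24 = 8.3796


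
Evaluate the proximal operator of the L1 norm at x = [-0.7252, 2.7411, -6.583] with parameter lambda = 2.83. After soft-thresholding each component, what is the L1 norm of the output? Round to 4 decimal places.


Soft-thresholding with lambda = 2.83:
prox(-0.7252) = sign(-0.7252)*max(|-0.7252| - 2.83, 0) = 0.0
prox(2.7411) = sign(2.7411)*max(|2.7411| - 2.83, 0) = 0.0
prox(-6.583) = sign(-6.583)*max(|-6.583| - 2.83, 0) = -3.753
prox(x) = [0.0, 0.0, -3.753]
||prox(x)||_1 = 0.0 + 0.0 + 3.753 = 3.753


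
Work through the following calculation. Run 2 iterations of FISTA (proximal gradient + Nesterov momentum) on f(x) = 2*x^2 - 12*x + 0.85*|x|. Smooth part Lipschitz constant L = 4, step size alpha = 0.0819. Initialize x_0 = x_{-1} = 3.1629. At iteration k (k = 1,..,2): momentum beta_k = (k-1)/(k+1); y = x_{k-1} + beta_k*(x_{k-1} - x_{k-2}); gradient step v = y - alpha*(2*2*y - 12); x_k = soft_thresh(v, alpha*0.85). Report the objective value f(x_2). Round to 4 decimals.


FISTA on f(x) = 2*x^2 - 12*x + 0.85*|x|
L = 4, alpha = 0.0819
Iteration 1: beta = 0.0, y = 3.1629 + 0.0*(3.1629 - 3.1629) = 3.1629
  grad(y) = 0.6516, v = y - alpha*grad = 3.1095
  prox(v) = soft_thresh(3.1095, 0.0696) = 3.0399
Iteration 2: beta = 0.3333, y = 3.0399 + 0.3333*(3.0399 - 3.1629) = 2.9989
  grad(y) = -0.0043, v = y - alpha*grad = 2.9993
  prox(v) = soft_thresh(2.9993, 0.0696) = 2.9297
f(x_2) = 2*2.9297^2 - 12*2.9297 + 0.85*|2.9297| = -15.4999


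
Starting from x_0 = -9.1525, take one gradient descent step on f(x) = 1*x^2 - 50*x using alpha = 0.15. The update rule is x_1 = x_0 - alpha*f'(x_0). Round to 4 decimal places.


We compute the gradient at x_0 and apply the update.
f'(x) = 2*x - 50
f'(-9.1525) = 2*-9.1525 - 50 = -68.305
x_1 = -9.1525 - 0.15*-68.305 = 1.0933


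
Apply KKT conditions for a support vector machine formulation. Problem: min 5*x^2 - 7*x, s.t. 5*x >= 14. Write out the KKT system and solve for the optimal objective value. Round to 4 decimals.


Step 1: Try lambda = 0 (constraint inactive).
x_unc = 7/(2*5) = 0.7
Check: 5*0.7 = 3.5 < 14 -- violated!
Step 2: Constraint must be active: 5*x = 14
x* = 14/5 = 2.8
lambda = (2*5*2.8 - 7)/5 = 4.2
Step 3: Compute optimal value.
f(x*) = 5*2.8^2 - 7*2.8 = 19.6


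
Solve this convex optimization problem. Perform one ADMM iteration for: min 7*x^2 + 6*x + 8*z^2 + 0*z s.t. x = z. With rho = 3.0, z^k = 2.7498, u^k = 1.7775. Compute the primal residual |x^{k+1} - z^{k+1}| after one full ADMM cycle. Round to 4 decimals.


ADMM iteration with rho = 3.0, z^k = 2.7498, u^k = 1.7775
Step 1: x-update.
Minimize 7*x^2 + 6*x + (3.0/2)*(x - 2.7498 + 1.7775)^2
FOC: (2*7 + 3.0)*x = -6 + 3.0*(2.7498 - 1.7775)
x^{k+1} = -0.1814
Step 2: z-update.
Minimize 8*z^2 + 0*z + (3.0/2)*(-0.1814 - z + 1.7775)^2
FOC: (2*8 + 3.0)*z = 0 + 3.0*(-0.1814 + 1.7775)
z^{k+1} = 0.252
Step 3: u-update.
u^{k+1} = 1.7775 - 0.1814 - 0.252 = 1.3441
Step 4: Primal residual = |-0.1814 - 0.252| = 0.4334
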